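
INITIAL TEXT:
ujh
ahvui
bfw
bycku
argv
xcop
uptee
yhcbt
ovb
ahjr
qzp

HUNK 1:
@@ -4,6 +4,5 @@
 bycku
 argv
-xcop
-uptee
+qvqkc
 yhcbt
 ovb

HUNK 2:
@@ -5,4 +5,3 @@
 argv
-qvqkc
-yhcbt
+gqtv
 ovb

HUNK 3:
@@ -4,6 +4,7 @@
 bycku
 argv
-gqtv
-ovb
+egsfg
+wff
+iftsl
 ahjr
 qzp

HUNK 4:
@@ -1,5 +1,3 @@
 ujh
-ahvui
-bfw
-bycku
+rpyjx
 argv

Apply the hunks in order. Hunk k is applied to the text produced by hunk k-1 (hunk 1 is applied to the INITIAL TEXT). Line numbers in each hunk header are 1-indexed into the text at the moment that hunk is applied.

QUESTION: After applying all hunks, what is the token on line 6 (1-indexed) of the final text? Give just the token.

Answer: iftsl

Derivation:
Hunk 1: at line 4 remove [xcop,uptee] add [qvqkc] -> 10 lines: ujh ahvui bfw bycku argv qvqkc yhcbt ovb ahjr qzp
Hunk 2: at line 5 remove [qvqkc,yhcbt] add [gqtv] -> 9 lines: ujh ahvui bfw bycku argv gqtv ovb ahjr qzp
Hunk 3: at line 4 remove [gqtv,ovb] add [egsfg,wff,iftsl] -> 10 lines: ujh ahvui bfw bycku argv egsfg wff iftsl ahjr qzp
Hunk 4: at line 1 remove [ahvui,bfw,bycku] add [rpyjx] -> 8 lines: ujh rpyjx argv egsfg wff iftsl ahjr qzp
Final line 6: iftsl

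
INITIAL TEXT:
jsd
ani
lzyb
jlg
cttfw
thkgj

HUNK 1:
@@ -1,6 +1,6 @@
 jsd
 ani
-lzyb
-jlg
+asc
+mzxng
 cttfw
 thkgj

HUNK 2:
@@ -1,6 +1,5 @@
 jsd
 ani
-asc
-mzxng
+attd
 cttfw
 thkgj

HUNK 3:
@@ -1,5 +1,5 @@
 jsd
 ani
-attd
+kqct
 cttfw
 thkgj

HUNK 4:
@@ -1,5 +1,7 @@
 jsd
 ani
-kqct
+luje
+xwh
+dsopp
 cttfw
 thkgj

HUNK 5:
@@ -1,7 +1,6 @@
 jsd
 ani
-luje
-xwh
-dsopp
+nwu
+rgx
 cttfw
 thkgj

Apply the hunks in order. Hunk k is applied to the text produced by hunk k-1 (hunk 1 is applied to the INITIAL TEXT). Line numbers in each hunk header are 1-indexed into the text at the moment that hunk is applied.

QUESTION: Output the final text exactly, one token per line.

Hunk 1: at line 1 remove [lzyb,jlg] add [asc,mzxng] -> 6 lines: jsd ani asc mzxng cttfw thkgj
Hunk 2: at line 1 remove [asc,mzxng] add [attd] -> 5 lines: jsd ani attd cttfw thkgj
Hunk 3: at line 1 remove [attd] add [kqct] -> 5 lines: jsd ani kqct cttfw thkgj
Hunk 4: at line 1 remove [kqct] add [luje,xwh,dsopp] -> 7 lines: jsd ani luje xwh dsopp cttfw thkgj
Hunk 5: at line 1 remove [luje,xwh,dsopp] add [nwu,rgx] -> 6 lines: jsd ani nwu rgx cttfw thkgj

Answer: jsd
ani
nwu
rgx
cttfw
thkgj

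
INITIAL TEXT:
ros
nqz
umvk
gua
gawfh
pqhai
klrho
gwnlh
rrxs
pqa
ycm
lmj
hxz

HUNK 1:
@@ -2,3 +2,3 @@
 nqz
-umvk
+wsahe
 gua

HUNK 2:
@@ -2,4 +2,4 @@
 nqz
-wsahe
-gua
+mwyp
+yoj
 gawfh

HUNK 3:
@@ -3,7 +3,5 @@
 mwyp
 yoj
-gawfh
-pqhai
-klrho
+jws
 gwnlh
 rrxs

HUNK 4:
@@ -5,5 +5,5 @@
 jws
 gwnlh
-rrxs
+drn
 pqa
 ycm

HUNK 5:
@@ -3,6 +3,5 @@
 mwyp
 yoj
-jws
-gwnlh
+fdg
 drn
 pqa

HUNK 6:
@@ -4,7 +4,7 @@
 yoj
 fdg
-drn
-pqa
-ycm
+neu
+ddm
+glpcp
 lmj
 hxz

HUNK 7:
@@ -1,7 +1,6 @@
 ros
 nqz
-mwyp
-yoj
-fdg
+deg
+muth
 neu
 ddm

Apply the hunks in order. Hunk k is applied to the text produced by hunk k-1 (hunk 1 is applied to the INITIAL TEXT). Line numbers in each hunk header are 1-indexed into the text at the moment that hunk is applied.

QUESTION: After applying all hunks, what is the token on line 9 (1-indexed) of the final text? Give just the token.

Hunk 1: at line 2 remove [umvk] add [wsahe] -> 13 lines: ros nqz wsahe gua gawfh pqhai klrho gwnlh rrxs pqa ycm lmj hxz
Hunk 2: at line 2 remove [wsahe,gua] add [mwyp,yoj] -> 13 lines: ros nqz mwyp yoj gawfh pqhai klrho gwnlh rrxs pqa ycm lmj hxz
Hunk 3: at line 3 remove [gawfh,pqhai,klrho] add [jws] -> 11 lines: ros nqz mwyp yoj jws gwnlh rrxs pqa ycm lmj hxz
Hunk 4: at line 5 remove [rrxs] add [drn] -> 11 lines: ros nqz mwyp yoj jws gwnlh drn pqa ycm lmj hxz
Hunk 5: at line 3 remove [jws,gwnlh] add [fdg] -> 10 lines: ros nqz mwyp yoj fdg drn pqa ycm lmj hxz
Hunk 6: at line 4 remove [drn,pqa,ycm] add [neu,ddm,glpcp] -> 10 lines: ros nqz mwyp yoj fdg neu ddm glpcp lmj hxz
Hunk 7: at line 1 remove [mwyp,yoj,fdg] add [deg,muth] -> 9 lines: ros nqz deg muth neu ddm glpcp lmj hxz
Final line 9: hxz

Answer: hxz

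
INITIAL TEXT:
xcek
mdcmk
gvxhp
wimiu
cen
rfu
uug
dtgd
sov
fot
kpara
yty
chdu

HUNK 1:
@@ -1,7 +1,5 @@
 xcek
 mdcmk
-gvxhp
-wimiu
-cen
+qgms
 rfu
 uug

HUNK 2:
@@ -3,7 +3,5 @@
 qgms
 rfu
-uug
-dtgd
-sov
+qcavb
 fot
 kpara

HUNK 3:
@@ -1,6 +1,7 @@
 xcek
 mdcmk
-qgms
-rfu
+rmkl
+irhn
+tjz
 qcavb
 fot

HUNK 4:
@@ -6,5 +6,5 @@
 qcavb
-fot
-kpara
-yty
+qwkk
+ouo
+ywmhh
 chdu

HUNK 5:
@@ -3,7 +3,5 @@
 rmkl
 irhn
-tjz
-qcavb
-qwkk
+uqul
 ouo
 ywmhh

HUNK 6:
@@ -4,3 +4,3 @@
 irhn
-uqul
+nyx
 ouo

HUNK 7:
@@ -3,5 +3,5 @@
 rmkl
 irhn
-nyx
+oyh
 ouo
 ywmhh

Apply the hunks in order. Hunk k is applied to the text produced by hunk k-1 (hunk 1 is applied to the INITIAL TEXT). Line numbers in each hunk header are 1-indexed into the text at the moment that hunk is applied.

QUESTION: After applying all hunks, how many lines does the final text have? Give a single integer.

Hunk 1: at line 1 remove [gvxhp,wimiu,cen] add [qgms] -> 11 lines: xcek mdcmk qgms rfu uug dtgd sov fot kpara yty chdu
Hunk 2: at line 3 remove [uug,dtgd,sov] add [qcavb] -> 9 lines: xcek mdcmk qgms rfu qcavb fot kpara yty chdu
Hunk 3: at line 1 remove [qgms,rfu] add [rmkl,irhn,tjz] -> 10 lines: xcek mdcmk rmkl irhn tjz qcavb fot kpara yty chdu
Hunk 4: at line 6 remove [fot,kpara,yty] add [qwkk,ouo,ywmhh] -> 10 lines: xcek mdcmk rmkl irhn tjz qcavb qwkk ouo ywmhh chdu
Hunk 5: at line 3 remove [tjz,qcavb,qwkk] add [uqul] -> 8 lines: xcek mdcmk rmkl irhn uqul ouo ywmhh chdu
Hunk 6: at line 4 remove [uqul] add [nyx] -> 8 lines: xcek mdcmk rmkl irhn nyx ouo ywmhh chdu
Hunk 7: at line 3 remove [nyx] add [oyh] -> 8 lines: xcek mdcmk rmkl irhn oyh ouo ywmhh chdu
Final line count: 8

Answer: 8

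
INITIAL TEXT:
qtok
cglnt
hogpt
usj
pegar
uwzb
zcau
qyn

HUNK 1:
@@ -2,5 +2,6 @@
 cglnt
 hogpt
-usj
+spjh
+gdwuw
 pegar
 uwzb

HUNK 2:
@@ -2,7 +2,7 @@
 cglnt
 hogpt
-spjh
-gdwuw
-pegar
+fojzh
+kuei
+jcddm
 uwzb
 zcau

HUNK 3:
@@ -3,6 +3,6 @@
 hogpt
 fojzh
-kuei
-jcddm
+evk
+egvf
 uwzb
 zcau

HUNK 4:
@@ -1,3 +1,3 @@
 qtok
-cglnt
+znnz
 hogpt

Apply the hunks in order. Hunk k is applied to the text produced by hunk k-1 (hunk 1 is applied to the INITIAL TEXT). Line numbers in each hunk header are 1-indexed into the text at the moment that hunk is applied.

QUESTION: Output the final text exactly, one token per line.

Answer: qtok
znnz
hogpt
fojzh
evk
egvf
uwzb
zcau
qyn

Derivation:
Hunk 1: at line 2 remove [usj] add [spjh,gdwuw] -> 9 lines: qtok cglnt hogpt spjh gdwuw pegar uwzb zcau qyn
Hunk 2: at line 2 remove [spjh,gdwuw,pegar] add [fojzh,kuei,jcddm] -> 9 lines: qtok cglnt hogpt fojzh kuei jcddm uwzb zcau qyn
Hunk 3: at line 3 remove [kuei,jcddm] add [evk,egvf] -> 9 lines: qtok cglnt hogpt fojzh evk egvf uwzb zcau qyn
Hunk 4: at line 1 remove [cglnt] add [znnz] -> 9 lines: qtok znnz hogpt fojzh evk egvf uwzb zcau qyn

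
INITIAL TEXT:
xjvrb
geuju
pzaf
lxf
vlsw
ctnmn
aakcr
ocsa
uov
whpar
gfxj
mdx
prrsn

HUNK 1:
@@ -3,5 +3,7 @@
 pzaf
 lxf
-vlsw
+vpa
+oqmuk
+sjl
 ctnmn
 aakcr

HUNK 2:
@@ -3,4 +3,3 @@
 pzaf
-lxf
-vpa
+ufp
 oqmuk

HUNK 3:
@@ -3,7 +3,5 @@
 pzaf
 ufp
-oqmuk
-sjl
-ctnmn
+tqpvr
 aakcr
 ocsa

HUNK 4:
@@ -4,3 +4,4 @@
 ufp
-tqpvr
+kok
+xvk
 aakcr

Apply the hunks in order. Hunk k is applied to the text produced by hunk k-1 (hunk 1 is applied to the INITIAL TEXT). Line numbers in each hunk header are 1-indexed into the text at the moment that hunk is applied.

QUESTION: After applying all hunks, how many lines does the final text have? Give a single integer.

Hunk 1: at line 3 remove [vlsw] add [vpa,oqmuk,sjl] -> 15 lines: xjvrb geuju pzaf lxf vpa oqmuk sjl ctnmn aakcr ocsa uov whpar gfxj mdx prrsn
Hunk 2: at line 3 remove [lxf,vpa] add [ufp] -> 14 lines: xjvrb geuju pzaf ufp oqmuk sjl ctnmn aakcr ocsa uov whpar gfxj mdx prrsn
Hunk 3: at line 3 remove [oqmuk,sjl,ctnmn] add [tqpvr] -> 12 lines: xjvrb geuju pzaf ufp tqpvr aakcr ocsa uov whpar gfxj mdx prrsn
Hunk 4: at line 4 remove [tqpvr] add [kok,xvk] -> 13 lines: xjvrb geuju pzaf ufp kok xvk aakcr ocsa uov whpar gfxj mdx prrsn
Final line count: 13

Answer: 13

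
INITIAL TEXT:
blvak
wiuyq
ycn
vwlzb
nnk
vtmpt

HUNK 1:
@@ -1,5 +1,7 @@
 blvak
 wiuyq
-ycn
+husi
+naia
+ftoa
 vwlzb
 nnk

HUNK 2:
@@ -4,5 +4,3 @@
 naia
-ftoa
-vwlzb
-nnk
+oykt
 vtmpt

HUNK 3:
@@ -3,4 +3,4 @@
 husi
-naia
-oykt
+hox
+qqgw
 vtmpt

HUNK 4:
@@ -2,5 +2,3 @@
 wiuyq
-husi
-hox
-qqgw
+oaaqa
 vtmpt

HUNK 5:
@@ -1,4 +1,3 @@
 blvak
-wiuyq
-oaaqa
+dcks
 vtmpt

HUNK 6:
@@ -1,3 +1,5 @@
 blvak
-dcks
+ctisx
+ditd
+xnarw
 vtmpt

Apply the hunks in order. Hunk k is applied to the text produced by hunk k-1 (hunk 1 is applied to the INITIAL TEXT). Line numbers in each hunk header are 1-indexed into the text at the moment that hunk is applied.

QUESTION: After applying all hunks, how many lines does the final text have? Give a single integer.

Answer: 5

Derivation:
Hunk 1: at line 1 remove [ycn] add [husi,naia,ftoa] -> 8 lines: blvak wiuyq husi naia ftoa vwlzb nnk vtmpt
Hunk 2: at line 4 remove [ftoa,vwlzb,nnk] add [oykt] -> 6 lines: blvak wiuyq husi naia oykt vtmpt
Hunk 3: at line 3 remove [naia,oykt] add [hox,qqgw] -> 6 lines: blvak wiuyq husi hox qqgw vtmpt
Hunk 4: at line 2 remove [husi,hox,qqgw] add [oaaqa] -> 4 lines: blvak wiuyq oaaqa vtmpt
Hunk 5: at line 1 remove [wiuyq,oaaqa] add [dcks] -> 3 lines: blvak dcks vtmpt
Hunk 6: at line 1 remove [dcks] add [ctisx,ditd,xnarw] -> 5 lines: blvak ctisx ditd xnarw vtmpt
Final line count: 5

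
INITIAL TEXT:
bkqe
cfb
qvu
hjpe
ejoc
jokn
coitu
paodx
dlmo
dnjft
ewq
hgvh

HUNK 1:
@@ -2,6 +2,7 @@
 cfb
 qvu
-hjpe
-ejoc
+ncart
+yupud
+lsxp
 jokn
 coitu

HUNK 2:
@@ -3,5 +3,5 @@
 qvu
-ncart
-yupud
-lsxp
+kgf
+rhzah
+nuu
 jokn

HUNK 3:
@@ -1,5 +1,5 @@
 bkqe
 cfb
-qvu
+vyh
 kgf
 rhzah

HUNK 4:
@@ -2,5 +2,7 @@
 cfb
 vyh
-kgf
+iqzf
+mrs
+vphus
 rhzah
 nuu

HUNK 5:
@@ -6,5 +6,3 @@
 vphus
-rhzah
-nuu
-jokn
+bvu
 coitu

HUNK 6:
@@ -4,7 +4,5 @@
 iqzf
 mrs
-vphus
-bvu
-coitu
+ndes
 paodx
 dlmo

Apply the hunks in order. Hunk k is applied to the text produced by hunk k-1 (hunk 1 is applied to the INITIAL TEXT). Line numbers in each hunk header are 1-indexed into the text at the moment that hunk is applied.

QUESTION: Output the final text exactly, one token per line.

Hunk 1: at line 2 remove [hjpe,ejoc] add [ncart,yupud,lsxp] -> 13 lines: bkqe cfb qvu ncart yupud lsxp jokn coitu paodx dlmo dnjft ewq hgvh
Hunk 2: at line 3 remove [ncart,yupud,lsxp] add [kgf,rhzah,nuu] -> 13 lines: bkqe cfb qvu kgf rhzah nuu jokn coitu paodx dlmo dnjft ewq hgvh
Hunk 3: at line 1 remove [qvu] add [vyh] -> 13 lines: bkqe cfb vyh kgf rhzah nuu jokn coitu paodx dlmo dnjft ewq hgvh
Hunk 4: at line 2 remove [kgf] add [iqzf,mrs,vphus] -> 15 lines: bkqe cfb vyh iqzf mrs vphus rhzah nuu jokn coitu paodx dlmo dnjft ewq hgvh
Hunk 5: at line 6 remove [rhzah,nuu,jokn] add [bvu] -> 13 lines: bkqe cfb vyh iqzf mrs vphus bvu coitu paodx dlmo dnjft ewq hgvh
Hunk 6: at line 4 remove [vphus,bvu,coitu] add [ndes] -> 11 lines: bkqe cfb vyh iqzf mrs ndes paodx dlmo dnjft ewq hgvh

Answer: bkqe
cfb
vyh
iqzf
mrs
ndes
paodx
dlmo
dnjft
ewq
hgvh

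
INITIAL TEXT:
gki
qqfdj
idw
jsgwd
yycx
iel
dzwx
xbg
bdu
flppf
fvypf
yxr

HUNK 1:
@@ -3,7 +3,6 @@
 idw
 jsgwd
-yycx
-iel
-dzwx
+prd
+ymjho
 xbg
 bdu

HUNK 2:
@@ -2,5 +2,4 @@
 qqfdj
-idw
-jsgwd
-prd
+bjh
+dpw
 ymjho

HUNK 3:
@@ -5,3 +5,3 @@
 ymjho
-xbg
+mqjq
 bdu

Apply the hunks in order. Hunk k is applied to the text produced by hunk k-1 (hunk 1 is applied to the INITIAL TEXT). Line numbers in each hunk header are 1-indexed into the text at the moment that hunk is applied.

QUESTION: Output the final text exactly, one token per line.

Answer: gki
qqfdj
bjh
dpw
ymjho
mqjq
bdu
flppf
fvypf
yxr

Derivation:
Hunk 1: at line 3 remove [yycx,iel,dzwx] add [prd,ymjho] -> 11 lines: gki qqfdj idw jsgwd prd ymjho xbg bdu flppf fvypf yxr
Hunk 2: at line 2 remove [idw,jsgwd,prd] add [bjh,dpw] -> 10 lines: gki qqfdj bjh dpw ymjho xbg bdu flppf fvypf yxr
Hunk 3: at line 5 remove [xbg] add [mqjq] -> 10 lines: gki qqfdj bjh dpw ymjho mqjq bdu flppf fvypf yxr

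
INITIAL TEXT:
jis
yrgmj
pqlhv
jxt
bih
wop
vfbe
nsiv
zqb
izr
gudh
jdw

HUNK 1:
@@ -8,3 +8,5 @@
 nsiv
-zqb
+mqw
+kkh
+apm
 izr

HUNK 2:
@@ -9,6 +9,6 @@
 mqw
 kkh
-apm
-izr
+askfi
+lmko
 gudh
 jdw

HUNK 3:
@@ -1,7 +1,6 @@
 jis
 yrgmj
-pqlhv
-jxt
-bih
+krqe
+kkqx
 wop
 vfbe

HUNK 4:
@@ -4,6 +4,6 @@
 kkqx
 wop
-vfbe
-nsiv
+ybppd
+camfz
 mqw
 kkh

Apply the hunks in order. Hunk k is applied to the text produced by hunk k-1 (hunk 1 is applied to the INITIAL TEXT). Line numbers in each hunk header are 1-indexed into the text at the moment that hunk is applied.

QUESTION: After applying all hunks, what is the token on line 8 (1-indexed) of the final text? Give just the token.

Hunk 1: at line 8 remove [zqb] add [mqw,kkh,apm] -> 14 lines: jis yrgmj pqlhv jxt bih wop vfbe nsiv mqw kkh apm izr gudh jdw
Hunk 2: at line 9 remove [apm,izr] add [askfi,lmko] -> 14 lines: jis yrgmj pqlhv jxt bih wop vfbe nsiv mqw kkh askfi lmko gudh jdw
Hunk 3: at line 1 remove [pqlhv,jxt,bih] add [krqe,kkqx] -> 13 lines: jis yrgmj krqe kkqx wop vfbe nsiv mqw kkh askfi lmko gudh jdw
Hunk 4: at line 4 remove [vfbe,nsiv] add [ybppd,camfz] -> 13 lines: jis yrgmj krqe kkqx wop ybppd camfz mqw kkh askfi lmko gudh jdw
Final line 8: mqw

Answer: mqw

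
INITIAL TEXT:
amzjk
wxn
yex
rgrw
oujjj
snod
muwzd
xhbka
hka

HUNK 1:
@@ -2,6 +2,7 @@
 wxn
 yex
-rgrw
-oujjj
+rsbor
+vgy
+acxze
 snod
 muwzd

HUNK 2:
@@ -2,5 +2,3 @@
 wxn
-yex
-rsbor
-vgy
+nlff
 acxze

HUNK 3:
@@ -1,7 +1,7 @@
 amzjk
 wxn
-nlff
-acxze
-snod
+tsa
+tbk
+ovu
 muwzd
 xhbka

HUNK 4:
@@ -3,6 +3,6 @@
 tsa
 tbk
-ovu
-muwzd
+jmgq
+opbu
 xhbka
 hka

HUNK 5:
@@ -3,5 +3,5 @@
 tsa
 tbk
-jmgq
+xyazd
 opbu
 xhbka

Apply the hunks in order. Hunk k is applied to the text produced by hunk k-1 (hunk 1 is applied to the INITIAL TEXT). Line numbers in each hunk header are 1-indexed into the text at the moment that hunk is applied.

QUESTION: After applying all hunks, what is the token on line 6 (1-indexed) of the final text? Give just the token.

Hunk 1: at line 2 remove [rgrw,oujjj] add [rsbor,vgy,acxze] -> 10 lines: amzjk wxn yex rsbor vgy acxze snod muwzd xhbka hka
Hunk 2: at line 2 remove [yex,rsbor,vgy] add [nlff] -> 8 lines: amzjk wxn nlff acxze snod muwzd xhbka hka
Hunk 3: at line 1 remove [nlff,acxze,snod] add [tsa,tbk,ovu] -> 8 lines: amzjk wxn tsa tbk ovu muwzd xhbka hka
Hunk 4: at line 3 remove [ovu,muwzd] add [jmgq,opbu] -> 8 lines: amzjk wxn tsa tbk jmgq opbu xhbka hka
Hunk 5: at line 3 remove [jmgq] add [xyazd] -> 8 lines: amzjk wxn tsa tbk xyazd opbu xhbka hka
Final line 6: opbu

Answer: opbu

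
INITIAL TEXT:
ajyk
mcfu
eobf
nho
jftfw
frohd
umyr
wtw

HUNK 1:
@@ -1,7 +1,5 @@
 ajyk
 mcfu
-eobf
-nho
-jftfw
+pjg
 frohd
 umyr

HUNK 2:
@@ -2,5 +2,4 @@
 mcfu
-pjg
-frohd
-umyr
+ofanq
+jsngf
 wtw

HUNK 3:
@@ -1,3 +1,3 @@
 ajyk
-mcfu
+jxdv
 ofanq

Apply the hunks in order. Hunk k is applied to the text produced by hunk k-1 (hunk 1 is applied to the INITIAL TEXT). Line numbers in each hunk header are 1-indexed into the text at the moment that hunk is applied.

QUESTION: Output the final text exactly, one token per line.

Hunk 1: at line 1 remove [eobf,nho,jftfw] add [pjg] -> 6 lines: ajyk mcfu pjg frohd umyr wtw
Hunk 2: at line 2 remove [pjg,frohd,umyr] add [ofanq,jsngf] -> 5 lines: ajyk mcfu ofanq jsngf wtw
Hunk 3: at line 1 remove [mcfu] add [jxdv] -> 5 lines: ajyk jxdv ofanq jsngf wtw

Answer: ajyk
jxdv
ofanq
jsngf
wtw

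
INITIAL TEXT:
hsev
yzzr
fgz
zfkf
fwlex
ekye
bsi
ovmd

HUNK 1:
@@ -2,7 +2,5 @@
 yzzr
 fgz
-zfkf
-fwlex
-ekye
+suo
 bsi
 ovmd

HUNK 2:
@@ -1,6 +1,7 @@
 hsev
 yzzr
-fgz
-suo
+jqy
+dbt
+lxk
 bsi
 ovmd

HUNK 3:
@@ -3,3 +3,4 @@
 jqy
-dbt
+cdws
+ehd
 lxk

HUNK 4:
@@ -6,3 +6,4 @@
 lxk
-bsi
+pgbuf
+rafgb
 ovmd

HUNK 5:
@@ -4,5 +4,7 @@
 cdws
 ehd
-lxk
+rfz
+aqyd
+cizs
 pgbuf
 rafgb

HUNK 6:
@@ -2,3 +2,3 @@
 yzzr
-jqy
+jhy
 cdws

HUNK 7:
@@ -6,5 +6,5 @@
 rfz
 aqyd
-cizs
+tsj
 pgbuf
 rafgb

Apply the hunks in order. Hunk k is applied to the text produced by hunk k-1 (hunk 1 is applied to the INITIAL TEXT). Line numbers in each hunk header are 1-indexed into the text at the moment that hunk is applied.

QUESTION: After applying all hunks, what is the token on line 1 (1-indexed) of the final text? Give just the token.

Answer: hsev

Derivation:
Hunk 1: at line 2 remove [zfkf,fwlex,ekye] add [suo] -> 6 lines: hsev yzzr fgz suo bsi ovmd
Hunk 2: at line 1 remove [fgz,suo] add [jqy,dbt,lxk] -> 7 lines: hsev yzzr jqy dbt lxk bsi ovmd
Hunk 3: at line 3 remove [dbt] add [cdws,ehd] -> 8 lines: hsev yzzr jqy cdws ehd lxk bsi ovmd
Hunk 4: at line 6 remove [bsi] add [pgbuf,rafgb] -> 9 lines: hsev yzzr jqy cdws ehd lxk pgbuf rafgb ovmd
Hunk 5: at line 4 remove [lxk] add [rfz,aqyd,cizs] -> 11 lines: hsev yzzr jqy cdws ehd rfz aqyd cizs pgbuf rafgb ovmd
Hunk 6: at line 2 remove [jqy] add [jhy] -> 11 lines: hsev yzzr jhy cdws ehd rfz aqyd cizs pgbuf rafgb ovmd
Hunk 7: at line 6 remove [cizs] add [tsj] -> 11 lines: hsev yzzr jhy cdws ehd rfz aqyd tsj pgbuf rafgb ovmd
Final line 1: hsev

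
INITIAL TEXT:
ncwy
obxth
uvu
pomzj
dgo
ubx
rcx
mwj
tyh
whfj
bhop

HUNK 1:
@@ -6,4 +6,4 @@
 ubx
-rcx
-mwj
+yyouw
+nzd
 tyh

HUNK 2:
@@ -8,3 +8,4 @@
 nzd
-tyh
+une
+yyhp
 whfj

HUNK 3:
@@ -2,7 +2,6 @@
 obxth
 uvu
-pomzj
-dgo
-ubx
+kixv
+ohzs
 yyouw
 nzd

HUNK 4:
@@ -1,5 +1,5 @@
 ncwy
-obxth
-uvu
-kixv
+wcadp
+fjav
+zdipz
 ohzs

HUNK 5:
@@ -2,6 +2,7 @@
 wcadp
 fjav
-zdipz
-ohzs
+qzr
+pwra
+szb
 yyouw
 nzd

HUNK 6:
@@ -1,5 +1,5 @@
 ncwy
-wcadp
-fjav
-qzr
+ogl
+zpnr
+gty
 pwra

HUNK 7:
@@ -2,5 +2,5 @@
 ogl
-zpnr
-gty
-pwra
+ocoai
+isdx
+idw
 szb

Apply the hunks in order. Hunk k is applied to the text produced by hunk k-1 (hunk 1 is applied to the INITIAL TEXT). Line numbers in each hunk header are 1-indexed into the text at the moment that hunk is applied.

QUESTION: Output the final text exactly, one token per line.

Answer: ncwy
ogl
ocoai
isdx
idw
szb
yyouw
nzd
une
yyhp
whfj
bhop

Derivation:
Hunk 1: at line 6 remove [rcx,mwj] add [yyouw,nzd] -> 11 lines: ncwy obxth uvu pomzj dgo ubx yyouw nzd tyh whfj bhop
Hunk 2: at line 8 remove [tyh] add [une,yyhp] -> 12 lines: ncwy obxth uvu pomzj dgo ubx yyouw nzd une yyhp whfj bhop
Hunk 3: at line 2 remove [pomzj,dgo,ubx] add [kixv,ohzs] -> 11 lines: ncwy obxth uvu kixv ohzs yyouw nzd une yyhp whfj bhop
Hunk 4: at line 1 remove [obxth,uvu,kixv] add [wcadp,fjav,zdipz] -> 11 lines: ncwy wcadp fjav zdipz ohzs yyouw nzd une yyhp whfj bhop
Hunk 5: at line 2 remove [zdipz,ohzs] add [qzr,pwra,szb] -> 12 lines: ncwy wcadp fjav qzr pwra szb yyouw nzd une yyhp whfj bhop
Hunk 6: at line 1 remove [wcadp,fjav,qzr] add [ogl,zpnr,gty] -> 12 lines: ncwy ogl zpnr gty pwra szb yyouw nzd une yyhp whfj bhop
Hunk 7: at line 2 remove [zpnr,gty,pwra] add [ocoai,isdx,idw] -> 12 lines: ncwy ogl ocoai isdx idw szb yyouw nzd une yyhp whfj bhop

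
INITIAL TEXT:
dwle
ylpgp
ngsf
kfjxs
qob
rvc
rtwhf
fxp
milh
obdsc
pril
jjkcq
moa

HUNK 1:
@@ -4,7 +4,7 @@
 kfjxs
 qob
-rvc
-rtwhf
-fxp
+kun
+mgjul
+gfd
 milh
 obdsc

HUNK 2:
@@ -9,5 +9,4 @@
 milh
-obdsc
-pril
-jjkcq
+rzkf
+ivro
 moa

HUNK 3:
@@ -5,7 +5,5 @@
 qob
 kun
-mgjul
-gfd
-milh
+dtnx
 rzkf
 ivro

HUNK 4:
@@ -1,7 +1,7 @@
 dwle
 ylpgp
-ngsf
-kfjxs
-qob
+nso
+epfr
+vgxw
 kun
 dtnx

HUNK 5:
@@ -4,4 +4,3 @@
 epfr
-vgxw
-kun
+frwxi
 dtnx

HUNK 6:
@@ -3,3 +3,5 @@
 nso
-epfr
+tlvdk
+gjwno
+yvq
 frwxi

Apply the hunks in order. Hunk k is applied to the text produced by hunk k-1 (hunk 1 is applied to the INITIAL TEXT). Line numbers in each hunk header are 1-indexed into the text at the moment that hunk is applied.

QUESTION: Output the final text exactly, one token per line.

Answer: dwle
ylpgp
nso
tlvdk
gjwno
yvq
frwxi
dtnx
rzkf
ivro
moa

Derivation:
Hunk 1: at line 4 remove [rvc,rtwhf,fxp] add [kun,mgjul,gfd] -> 13 lines: dwle ylpgp ngsf kfjxs qob kun mgjul gfd milh obdsc pril jjkcq moa
Hunk 2: at line 9 remove [obdsc,pril,jjkcq] add [rzkf,ivro] -> 12 lines: dwle ylpgp ngsf kfjxs qob kun mgjul gfd milh rzkf ivro moa
Hunk 3: at line 5 remove [mgjul,gfd,milh] add [dtnx] -> 10 lines: dwle ylpgp ngsf kfjxs qob kun dtnx rzkf ivro moa
Hunk 4: at line 1 remove [ngsf,kfjxs,qob] add [nso,epfr,vgxw] -> 10 lines: dwle ylpgp nso epfr vgxw kun dtnx rzkf ivro moa
Hunk 5: at line 4 remove [vgxw,kun] add [frwxi] -> 9 lines: dwle ylpgp nso epfr frwxi dtnx rzkf ivro moa
Hunk 6: at line 3 remove [epfr] add [tlvdk,gjwno,yvq] -> 11 lines: dwle ylpgp nso tlvdk gjwno yvq frwxi dtnx rzkf ivro moa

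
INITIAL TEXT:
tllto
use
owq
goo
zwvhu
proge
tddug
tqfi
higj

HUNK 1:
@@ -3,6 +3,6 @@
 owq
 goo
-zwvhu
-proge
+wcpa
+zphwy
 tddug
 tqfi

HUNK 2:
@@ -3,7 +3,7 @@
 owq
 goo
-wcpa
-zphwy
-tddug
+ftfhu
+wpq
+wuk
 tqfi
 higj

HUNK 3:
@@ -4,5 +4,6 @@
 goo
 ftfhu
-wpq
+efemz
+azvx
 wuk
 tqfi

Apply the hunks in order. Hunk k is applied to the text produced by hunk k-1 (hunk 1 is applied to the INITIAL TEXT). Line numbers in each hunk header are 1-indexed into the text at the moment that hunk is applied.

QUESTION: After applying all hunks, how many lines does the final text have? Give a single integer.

Hunk 1: at line 3 remove [zwvhu,proge] add [wcpa,zphwy] -> 9 lines: tllto use owq goo wcpa zphwy tddug tqfi higj
Hunk 2: at line 3 remove [wcpa,zphwy,tddug] add [ftfhu,wpq,wuk] -> 9 lines: tllto use owq goo ftfhu wpq wuk tqfi higj
Hunk 3: at line 4 remove [wpq] add [efemz,azvx] -> 10 lines: tllto use owq goo ftfhu efemz azvx wuk tqfi higj
Final line count: 10

Answer: 10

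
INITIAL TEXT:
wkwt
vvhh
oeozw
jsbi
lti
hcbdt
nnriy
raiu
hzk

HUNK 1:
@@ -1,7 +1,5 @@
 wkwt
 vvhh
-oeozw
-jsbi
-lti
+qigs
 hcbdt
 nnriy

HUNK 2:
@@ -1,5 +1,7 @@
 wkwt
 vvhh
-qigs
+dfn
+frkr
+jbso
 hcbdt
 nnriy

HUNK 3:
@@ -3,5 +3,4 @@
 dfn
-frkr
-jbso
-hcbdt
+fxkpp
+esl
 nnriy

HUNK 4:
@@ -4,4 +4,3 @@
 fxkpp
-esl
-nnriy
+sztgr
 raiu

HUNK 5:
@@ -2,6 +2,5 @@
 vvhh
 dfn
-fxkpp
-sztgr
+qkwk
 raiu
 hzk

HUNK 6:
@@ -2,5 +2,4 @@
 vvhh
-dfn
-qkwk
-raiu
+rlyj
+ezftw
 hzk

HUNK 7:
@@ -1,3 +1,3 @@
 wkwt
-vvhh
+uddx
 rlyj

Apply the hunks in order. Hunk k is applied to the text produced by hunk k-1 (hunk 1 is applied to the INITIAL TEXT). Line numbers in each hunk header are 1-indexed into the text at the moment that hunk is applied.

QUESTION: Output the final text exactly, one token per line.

Answer: wkwt
uddx
rlyj
ezftw
hzk

Derivation:
Hunk 1: at line 1 remove [oeozw,jsbi,lti] add [qigs] -> 7 lines: wkwt vvhh qigs hcbdt nnriy raiu hzk
Hunk 2: at line 1 remove [qigs] add [dfn,frkr,jbso] -> 9 lines: wkwt vvhh dfn frkr jbso hcbdt nnriy raiu hzk
Hunk 3: at line 3 remove [frkr,jbso,hcbdt] add [fxkpp,esl] -> 8 lines: wkwt vvhh dfn fxkpp esl nnriy raiu hzk
Hunk 4: at line 4 remove [esl,nnriy] add [sztgr] -> 7 lines: wkwt vvhh dfn fxkpp sztgr raiu hzk
Hunk 5: at line 2 remove [fxkpp,sztgr] add [qkwk] -> 6 lines: wkwt vvhh dfn qkwk raiu hzk
Hunk 6: at line 2 remove [dfn,qkwk,raiu] add [rlyj,ezftw] -> 5 lines: wkwt vvhh rlyj ezftw hzk
Hunk 7: at line 1 remove [vvhh] add [uddx] -> 5 lines: wkwt uddx rlyj ezftw hzk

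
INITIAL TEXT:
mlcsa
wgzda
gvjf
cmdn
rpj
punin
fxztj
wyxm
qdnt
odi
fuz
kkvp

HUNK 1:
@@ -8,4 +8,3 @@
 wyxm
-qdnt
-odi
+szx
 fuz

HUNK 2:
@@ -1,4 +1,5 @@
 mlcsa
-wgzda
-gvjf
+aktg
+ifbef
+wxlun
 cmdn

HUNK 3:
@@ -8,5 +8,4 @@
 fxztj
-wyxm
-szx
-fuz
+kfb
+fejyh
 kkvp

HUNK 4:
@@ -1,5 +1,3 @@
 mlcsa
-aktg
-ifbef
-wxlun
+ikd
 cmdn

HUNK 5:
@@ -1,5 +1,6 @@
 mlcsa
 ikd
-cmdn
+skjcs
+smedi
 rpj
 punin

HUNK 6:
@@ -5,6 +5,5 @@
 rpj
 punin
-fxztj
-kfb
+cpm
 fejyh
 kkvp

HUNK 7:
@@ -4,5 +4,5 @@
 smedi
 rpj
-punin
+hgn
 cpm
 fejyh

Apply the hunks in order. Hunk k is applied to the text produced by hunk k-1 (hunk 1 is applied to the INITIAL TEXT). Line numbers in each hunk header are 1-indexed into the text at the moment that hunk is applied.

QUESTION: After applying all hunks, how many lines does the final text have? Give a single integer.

Answer: 9

Derivation:
Hunk 1: at line 8 remove [qdnt,odi] add [szx] -> 11 lines: mlcsa wgzda gvjf cmdn rpj punin fxztj wyxm szx fuz kkvp
Hunk 2: at line 1 remove [wgzda,gvjf] add [aktg,ifbef,wxlun] -> 12 lines: mlcsa aktg ifbef wxlun cmdn rpj punin fxztj wyxm szx fuz kkvp
Hunk 3: at line 8 remove [wyxm,szx,fuz] add [kfb,fejyh] -> 11 lines: mlcsa aktg ifbef wxlun cmdn rpj punin fxztj kfb fejyh kkvp
Hunk 4: at line 1 remove [aktg,ifbef,wxlun] add [ikd] -> 9 lines: mlcsa ikd cmdn rpj punin fxztj kfb fejyh kkvp
Hunk 5: at line 1 remove [cmdn] add [skjcs,smedi] -> 10 lines: mlcsa ikd skjcs smedi rpj punin fxztj kfb fejyh kkvp
Hunk 6: at line 5 remove [fxztj,kfb] add [cpm] -> 9 lines: mlcsa ikd skjcs smedi rpj punin cpm fejyh kkvp
Hunk 7: at line 4 remove [punin] add [hgn] -> 9 lines: mlcsa ikd skjcs smedi rpj hgn cpm fejyh kkvp
Final line count: 9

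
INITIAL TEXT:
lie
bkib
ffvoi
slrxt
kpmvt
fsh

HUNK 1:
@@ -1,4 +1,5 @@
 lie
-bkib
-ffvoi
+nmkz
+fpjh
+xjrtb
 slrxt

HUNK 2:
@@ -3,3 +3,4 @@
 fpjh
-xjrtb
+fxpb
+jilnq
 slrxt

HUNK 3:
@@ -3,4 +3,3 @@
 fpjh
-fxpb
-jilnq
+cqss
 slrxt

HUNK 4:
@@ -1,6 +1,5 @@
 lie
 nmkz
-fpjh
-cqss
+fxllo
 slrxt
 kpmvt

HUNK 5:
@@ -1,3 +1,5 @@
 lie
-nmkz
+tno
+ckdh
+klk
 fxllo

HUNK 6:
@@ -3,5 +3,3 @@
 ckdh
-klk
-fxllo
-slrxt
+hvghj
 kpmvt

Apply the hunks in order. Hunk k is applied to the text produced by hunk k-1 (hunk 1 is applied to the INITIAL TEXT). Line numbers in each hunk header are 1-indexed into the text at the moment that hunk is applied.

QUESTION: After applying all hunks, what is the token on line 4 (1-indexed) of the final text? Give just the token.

Hunk 1: at line 1 remove [bkib,ffvoi] add [nmkz,fpjh,xjrtb] -> 7 lines: lie nmkz fpjh xjrtb slrxt kpmvt fsh
Hunk 2: at line 3 remove [xjrtb] add [fxpb,jilnq] -> 8 lines: lie nmkz fpjh fxpb jilnq slrxt kpmvt fsh
Hunk 3: at line 3 remove [fxpb,jilnq] add [cqss] -> 7 lines: lie nmkz fpjh cqss slrxt kpmvt fsh
Hunk 4: at line 1 remove [fpjh,cqss] add [fxllo] -> 6 lines: lie nmkz fxllo slrxt kpmvt fsh
Hunk 5: at line 1 remove [nmkz] add [tno,ckdh,klk] -> 8 lines: lie tno ckdh klk fxllo slrxt kpmvt fsh
Hunk 6: at line 3 remove [klk,fxllo,slrxt] add [hvghj] -> 6 lines: lie tno ckdh hvghj kpmvt fsh
Final line 4: hvghj

Answer: hvghj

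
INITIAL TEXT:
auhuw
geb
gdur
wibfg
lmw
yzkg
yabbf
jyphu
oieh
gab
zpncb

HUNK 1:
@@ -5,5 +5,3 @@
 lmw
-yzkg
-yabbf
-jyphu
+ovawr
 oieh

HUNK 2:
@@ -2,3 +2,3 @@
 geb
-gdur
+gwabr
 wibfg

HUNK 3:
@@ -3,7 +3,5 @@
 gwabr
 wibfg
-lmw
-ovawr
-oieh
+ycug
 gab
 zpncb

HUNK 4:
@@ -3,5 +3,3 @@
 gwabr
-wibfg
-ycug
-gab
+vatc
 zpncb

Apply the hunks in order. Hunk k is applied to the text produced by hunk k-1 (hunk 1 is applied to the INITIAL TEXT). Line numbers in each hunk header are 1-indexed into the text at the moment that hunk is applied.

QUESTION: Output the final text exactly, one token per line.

Hunk 1: at line 5 remove [yzkg,yabbf,jyphu] add [ovawr] -> 9 lines: auhuw geb gdur wibfg lmw ovawr oieh gab zpncb
Hunk 2: at line 2 remove [gdur] add [gwabr] -> 9 lines: auhuw geb gwabr wibfg lmw ovawr oieh gab zpncb
Hunk 3: at line 3 remove [lmw,ovawr,oieh] add [ycug] -> 7 lines: auhuw geb gwabr wibfg ycug gab zpncb
Hunk 4: at line 3 remove [wibfg,ycug,gab] add [vatc] -> 5 lines: auhuw geb gwabr vatc zpncb

Answer: auhuw
geb
gwabr
vatc
zpncb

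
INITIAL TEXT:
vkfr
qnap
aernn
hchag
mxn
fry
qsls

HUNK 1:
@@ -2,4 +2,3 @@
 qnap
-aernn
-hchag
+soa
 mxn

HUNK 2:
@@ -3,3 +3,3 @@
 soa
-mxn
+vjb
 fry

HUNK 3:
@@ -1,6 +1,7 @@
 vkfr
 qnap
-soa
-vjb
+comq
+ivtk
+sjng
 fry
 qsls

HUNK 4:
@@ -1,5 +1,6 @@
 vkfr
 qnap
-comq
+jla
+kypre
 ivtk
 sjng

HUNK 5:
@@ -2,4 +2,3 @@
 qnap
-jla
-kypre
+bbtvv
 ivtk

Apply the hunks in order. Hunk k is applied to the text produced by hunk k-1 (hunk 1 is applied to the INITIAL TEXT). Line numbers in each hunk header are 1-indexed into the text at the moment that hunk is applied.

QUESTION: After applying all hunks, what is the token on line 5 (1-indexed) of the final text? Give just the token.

Answer: sjng

Derivation:
Hunk 1: at line 2 remove [aernn,hchag] add [soa] -> 6 lines: vkfr qnap soa mxn fry qsls
Hunk 2: at line 3 remove [mxn] add [vjb] -> 6 lines: vkfr qnap soa vjb fry qsls
Hunk 3: at line 1 remove [soa,vjb] add [comq,ivtk,sjng] -> 7 lines: vkfr qnap comq ivtk sjng fry qsls
Hunk 4: at line 1 remove [comq] add [jla,kypre] -> 8 lines: vkfr qnap jla kypre ivtk sjng fry qsls
Hunk 5: at line 2 remove [jla,kypre] add [bbtvv] -> 7 lines: vkfr qnap bbtvv ivtk sjng fry qsls
Final line 5: sjng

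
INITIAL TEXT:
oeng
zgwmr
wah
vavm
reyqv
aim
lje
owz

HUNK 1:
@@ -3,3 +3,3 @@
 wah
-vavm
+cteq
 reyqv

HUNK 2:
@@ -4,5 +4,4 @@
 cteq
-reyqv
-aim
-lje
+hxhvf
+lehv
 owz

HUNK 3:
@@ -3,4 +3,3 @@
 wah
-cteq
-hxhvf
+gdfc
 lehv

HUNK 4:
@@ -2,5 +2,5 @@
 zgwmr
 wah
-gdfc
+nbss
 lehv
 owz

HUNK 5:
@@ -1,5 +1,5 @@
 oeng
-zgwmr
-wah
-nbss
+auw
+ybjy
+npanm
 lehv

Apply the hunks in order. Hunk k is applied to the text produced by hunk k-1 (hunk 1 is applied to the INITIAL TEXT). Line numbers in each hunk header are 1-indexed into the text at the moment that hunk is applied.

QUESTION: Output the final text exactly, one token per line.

Answer: oeng
auw
ybjy
npanm
lehv
owz

Derivation:
Hunk 1: at line 3 remove [vavm] add [cteq] -> 8 lines: oeng zgwmr wah cteq reyqv aim lje owz
Hunk 2: at line 4 remove [reyqv,aim,lje] add [hxhvf,lehv] -> 7 lines: oeng zgwmr wah cteq hxhvf lehv owz
Hunk 3: at line 3 remove [cteq,hxhvf] add [gdfc] -> 6 lines: oeng zgwmr wah gdfc lehv owz
Hunk 4: at line 2 remove [gdfc] add [nbss] -> 6 lines: oeng zgwmr wah nbss lehv owz
Hunk 5: at line 1 remove [zgwmr,wah,nbss] add [auw,ybjy,npanm] -> 6 lines: oeng auw ybjy npanm lehv owz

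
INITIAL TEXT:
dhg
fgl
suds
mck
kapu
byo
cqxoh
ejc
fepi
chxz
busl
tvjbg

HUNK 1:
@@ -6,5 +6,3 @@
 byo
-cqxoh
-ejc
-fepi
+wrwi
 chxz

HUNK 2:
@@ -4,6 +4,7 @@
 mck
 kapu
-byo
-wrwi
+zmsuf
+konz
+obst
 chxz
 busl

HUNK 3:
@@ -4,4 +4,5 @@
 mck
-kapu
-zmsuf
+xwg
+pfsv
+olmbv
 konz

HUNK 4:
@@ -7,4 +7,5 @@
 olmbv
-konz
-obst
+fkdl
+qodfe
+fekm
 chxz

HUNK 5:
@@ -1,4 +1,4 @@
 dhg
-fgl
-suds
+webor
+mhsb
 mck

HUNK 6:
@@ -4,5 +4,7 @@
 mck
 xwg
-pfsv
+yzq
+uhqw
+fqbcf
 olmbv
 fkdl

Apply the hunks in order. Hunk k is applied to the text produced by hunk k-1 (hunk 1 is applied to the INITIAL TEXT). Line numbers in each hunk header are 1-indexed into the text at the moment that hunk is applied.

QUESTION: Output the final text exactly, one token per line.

Hunk 1: at line 6 remove [cqxoh,ejc,fepi] add [wrwi] -> 10 lines: dhg fgl suds mck kapu byo wrwi chxz busl tvjbg
Hunk 2: at line 4 remove [byo,wrwi] add [zmsuf,konz,obst] -> 11 lines: dhg fgl suds mck kapu zmsuf konz obst chxz busl tvjbg
Hunk 3: at line 4 remove [kapu,zmsuf] add [xwg,pfsv,olmbv] -> 12 lines: dhg fgl suds mck xwg pfsv olmbv konz obst chxz busl tvjbg
Hunk 4: at line 7 remove [konz,obst] add [fkdl,qodfe,fekm] -> 13 lines: dhg fgl suds mck xwg pfsv olmbv fkdl qodfe fekm chxz busl tvjbg
Hunk 5: at line 1 remove [fgl,suds] add [webor,mhsb] -> 13 lines: dhg webor mhsb mck xwg pfsv olmbv fkdl qodfe fekm chxz busl tvjbg
Hunk 6: at line 4 remove [pfsv] add [yzq,uhqw,fqbcf] -> 15 lines: dhg webor mhsb mck xwg yzq uhqw fqbcf olmbv fkdl qodfe fekm chxz busl tvjbg

Answer: dhg
webor
mhsb
mck
xwg
yzq
uhqw
fqbcf
olmbv
fkdl
qodfe
fekm
chxz
busl
tvjbg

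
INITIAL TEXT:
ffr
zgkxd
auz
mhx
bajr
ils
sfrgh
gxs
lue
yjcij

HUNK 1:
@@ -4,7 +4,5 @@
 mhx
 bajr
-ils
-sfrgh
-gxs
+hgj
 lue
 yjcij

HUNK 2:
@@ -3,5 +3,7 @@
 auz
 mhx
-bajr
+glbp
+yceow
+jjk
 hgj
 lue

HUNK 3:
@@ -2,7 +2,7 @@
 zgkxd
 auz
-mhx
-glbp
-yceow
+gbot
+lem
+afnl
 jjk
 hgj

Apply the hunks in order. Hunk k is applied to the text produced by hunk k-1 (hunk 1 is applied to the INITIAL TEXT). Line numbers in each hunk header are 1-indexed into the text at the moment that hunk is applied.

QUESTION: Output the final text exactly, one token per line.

Hunk 1: at line 4 remove [ils,sfrgh,gxs] add [hgj] -> 8 lines: ffr zgkxd auz mhx bajr hgj lue yjcij
Hunk 2: at line 3 remove [bajr] add [glbp,yceow,jjk] -> 10 lines: ffr zgkxd auz mhx glbp yceow jjk hgj lue yjcij
Hunk 3: at line 2 remove [mhx,glbp,yceow] add [gbot,lem,afnl] -> 10 lines: ffr zgkxd auz gbot lem afnl jjk hgj lue yjcij

Answer: ffr
zgkxd
auz
gbot
lem
afnl
jjk
hgj
lue
yjcij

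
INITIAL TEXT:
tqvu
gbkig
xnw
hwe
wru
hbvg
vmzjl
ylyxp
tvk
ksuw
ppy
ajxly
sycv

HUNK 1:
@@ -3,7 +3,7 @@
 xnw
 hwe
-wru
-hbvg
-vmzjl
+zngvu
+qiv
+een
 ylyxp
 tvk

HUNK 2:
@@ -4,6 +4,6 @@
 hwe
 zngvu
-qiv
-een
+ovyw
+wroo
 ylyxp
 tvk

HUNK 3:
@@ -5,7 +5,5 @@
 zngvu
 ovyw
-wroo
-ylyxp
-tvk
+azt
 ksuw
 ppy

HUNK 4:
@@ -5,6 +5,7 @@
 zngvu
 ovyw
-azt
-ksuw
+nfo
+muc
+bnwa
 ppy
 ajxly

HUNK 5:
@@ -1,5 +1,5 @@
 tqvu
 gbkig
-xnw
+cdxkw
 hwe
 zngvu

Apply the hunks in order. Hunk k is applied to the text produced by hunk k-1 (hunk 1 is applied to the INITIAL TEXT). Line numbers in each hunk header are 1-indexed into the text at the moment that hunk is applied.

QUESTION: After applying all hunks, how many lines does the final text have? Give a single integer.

Answer: 12

Derivation:
Hunk 1: at line 3 remove [wru,hbvg,vmzjl] add [zngvu,qiv,een] -> 13 lines: tqvu gbkig xnw hwe zngvu qiv een ylyxp tvk ksuw ppy ajxly sycv
Hunk 2: at line 4 remove [qiv,een] add [ovyw,wroo] -> 13 lines: tqvu gbkig xnw hwe zngvu ovyw wroo ylyxp tvk ksuw ppy ajxly sycv
Hunk 3: at line 5 remove [wroo,ylyxp,tvk] add [azt] -> 11 lines: tqvu gbkig xnw hwe zngvu ovyw azt ksuw ppy ajxly sycv
Hunk 4: at line 5 remove [azt,ksuw] add [nfo,muc,bnwa] -> 12 lines: tqvu gbkig xnw hwe zngvu ovyw nfo muc bnwa ppy ajxly sycv
Hunk 5: at line 1 remove [xnw] add [cdxkw] -> 12 lines: tqvu gbkig cdxkw hwe zngvu ovyw nfo muc bnwa ppy ajxly sycv
Final line count: 12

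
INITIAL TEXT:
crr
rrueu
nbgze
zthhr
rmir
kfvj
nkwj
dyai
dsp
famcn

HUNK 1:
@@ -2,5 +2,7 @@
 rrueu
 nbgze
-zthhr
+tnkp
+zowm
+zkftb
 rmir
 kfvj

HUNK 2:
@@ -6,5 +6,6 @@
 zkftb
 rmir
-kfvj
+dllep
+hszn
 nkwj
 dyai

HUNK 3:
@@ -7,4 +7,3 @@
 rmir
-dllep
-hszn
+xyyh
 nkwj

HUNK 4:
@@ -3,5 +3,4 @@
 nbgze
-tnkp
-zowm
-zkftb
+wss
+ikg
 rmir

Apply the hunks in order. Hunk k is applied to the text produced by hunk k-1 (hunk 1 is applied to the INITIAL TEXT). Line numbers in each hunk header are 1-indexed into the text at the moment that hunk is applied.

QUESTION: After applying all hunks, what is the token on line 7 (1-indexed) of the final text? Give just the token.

Hunk 1: at line 2 remove [zthhr] add [tnkp,zowm,zkftb] -> 12 lines: crr rrueu nbgze tnkp zowm zkftb rmir kfvj nkwj dyai dsp famcn
Hunk 2: at line 6 remove [kfvj] add [dllep,hszn] -> 13 lines: crr rrueu nbgze tnkp zowm zkftb rmir dllep hszn nkwj dyai dsp famcn
Hunk 3: at line 7 remove [dllep,hszn] add [xyyh] -> 12 lines: crr rrueu nbgze tnkp zowm zkftb rmir xyyh nkwj dyai dsp famcn
Hunk 4: at line 3 remove [tnkp,zowm,zkftb] add [wss,ikg] -> 11 lines: crr rrueu nbgze wss ikg rmir xyyh nkwj dyai dsp famcn
Final line 7: xyyh

Answer: xyyh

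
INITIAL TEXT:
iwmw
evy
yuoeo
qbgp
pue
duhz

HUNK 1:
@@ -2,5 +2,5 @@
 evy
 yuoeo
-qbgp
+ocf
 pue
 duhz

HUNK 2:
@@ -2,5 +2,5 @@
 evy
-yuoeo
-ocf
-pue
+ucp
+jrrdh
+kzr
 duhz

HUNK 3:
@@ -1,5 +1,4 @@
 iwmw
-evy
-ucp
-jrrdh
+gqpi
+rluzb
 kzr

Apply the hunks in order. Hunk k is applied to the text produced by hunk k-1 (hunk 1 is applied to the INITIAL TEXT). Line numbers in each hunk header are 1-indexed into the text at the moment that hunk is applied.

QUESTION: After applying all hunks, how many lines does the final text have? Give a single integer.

Answer: 5

Derivation:
Hunk 1: at line 2 remove [qbgp] add [ocf] -> 6 lines: iwmw evy yuoeo ocf pue duhz
Hunk 2: at line 2 remove [yuoeo,ocf,pue] add [ucp,jrrdh,kzr] -> 6 lines: iwmw evy ucp jrrdh kzr duhz
Hunk 3: at line 1 remove [evy,ucp,jrrdh] add [gqpi,rluzb] -> 5 lines: iwmw gqpi rluzb kzr duhz
Final line count: 5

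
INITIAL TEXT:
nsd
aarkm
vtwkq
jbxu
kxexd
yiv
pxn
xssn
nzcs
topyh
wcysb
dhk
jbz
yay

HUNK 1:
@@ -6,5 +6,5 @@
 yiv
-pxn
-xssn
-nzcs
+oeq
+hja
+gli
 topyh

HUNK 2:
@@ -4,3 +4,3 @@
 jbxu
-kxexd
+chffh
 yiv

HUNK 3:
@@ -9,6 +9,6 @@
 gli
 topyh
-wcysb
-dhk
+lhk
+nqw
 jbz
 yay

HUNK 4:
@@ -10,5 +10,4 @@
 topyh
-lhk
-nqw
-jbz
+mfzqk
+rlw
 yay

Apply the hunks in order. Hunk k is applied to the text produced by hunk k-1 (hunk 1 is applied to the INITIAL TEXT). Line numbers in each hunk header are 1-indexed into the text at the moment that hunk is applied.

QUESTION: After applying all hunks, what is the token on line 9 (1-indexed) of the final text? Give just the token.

Hunk 1: at line 6 remove [pxn,xssn,nzcs] add [oeq,hja,gli] -> 14 lines: nsd aarkm vtwkq jbxu kxexd yiv oeq hja gli topyh wcysb dhk jbz yay
Hunk 2: at line 4 remove [kxexd] add [chffh] -> 14 lines: nsd aarkm vtwkq jbxu chffh yiv oeq hja gli topyh wcysb dhk jbz yay
Hunk 3: at line 9 remove [wcysb,dhk] add [lhk,nqw] -> 14 lines: nsd aarkm vtwkq jbxu chffh yiv oeq hja gli topyh lhk nqw jbz yay
Hunk 4: at line 10 remove [lhk,nqw,jbz] add [mfzqk,rlw] -> 13 lines: nsd aarkm vtwkq jbxu chffh yiv oeq hja gli topyh mfzqk rlw yay
Final line 9: gli

Answer: gli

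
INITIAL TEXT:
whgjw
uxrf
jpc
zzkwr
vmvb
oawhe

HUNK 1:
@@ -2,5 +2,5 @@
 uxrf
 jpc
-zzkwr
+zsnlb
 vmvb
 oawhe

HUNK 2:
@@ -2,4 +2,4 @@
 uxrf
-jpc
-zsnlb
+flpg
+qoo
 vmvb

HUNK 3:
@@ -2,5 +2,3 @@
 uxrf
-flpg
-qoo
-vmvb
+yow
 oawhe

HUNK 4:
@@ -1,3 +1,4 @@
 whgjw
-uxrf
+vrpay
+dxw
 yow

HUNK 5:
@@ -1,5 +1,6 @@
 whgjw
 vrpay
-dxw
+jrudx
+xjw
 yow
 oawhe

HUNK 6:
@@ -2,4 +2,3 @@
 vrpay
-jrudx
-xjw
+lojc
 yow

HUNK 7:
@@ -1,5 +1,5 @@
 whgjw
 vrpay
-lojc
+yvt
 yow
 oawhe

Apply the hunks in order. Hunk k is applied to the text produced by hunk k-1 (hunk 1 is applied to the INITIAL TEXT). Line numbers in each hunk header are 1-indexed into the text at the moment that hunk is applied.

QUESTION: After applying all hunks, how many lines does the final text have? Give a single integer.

Answer: 5

Derivation:
Hunk 1: at line 2 remove [zzkwr] add [zsnlb] -> 6 lines: whgjw uxrf jpc zsnlb vmvb oawhe
Hunk 2: at line 2 remove [jpc,zsnlb] add [flpg,qoo] -> 6 lines: whgjw uxrf flpg qoo vmvb oawhe
Hunk 3: at line 2 remove [flpg,qoo,vmvb] add [yow] -> 4 lines: whgjw uxrf yow oawhe
Hunk 4: at line 1 remove [uxrf] add [vrpay,dxw] -> 5 lines: whgjw vrpay dxw yow oawhe
Hunk 5: at line 1 remove [dxw] add [jrudx,xjw] -> 6 lines: whgjw vrpay jrudx xjw yow oawhe
Hunk 6: at line 2 remove [jrudx,xjw] add [lojc] -> 5 lines: whgjw vrpay lojc yow oawhe
Hunk 7: at line 1 remove [lojc] add [yvt] -> 5 lines: whgjw vrpay yvt yow oawhe
Final line count: 5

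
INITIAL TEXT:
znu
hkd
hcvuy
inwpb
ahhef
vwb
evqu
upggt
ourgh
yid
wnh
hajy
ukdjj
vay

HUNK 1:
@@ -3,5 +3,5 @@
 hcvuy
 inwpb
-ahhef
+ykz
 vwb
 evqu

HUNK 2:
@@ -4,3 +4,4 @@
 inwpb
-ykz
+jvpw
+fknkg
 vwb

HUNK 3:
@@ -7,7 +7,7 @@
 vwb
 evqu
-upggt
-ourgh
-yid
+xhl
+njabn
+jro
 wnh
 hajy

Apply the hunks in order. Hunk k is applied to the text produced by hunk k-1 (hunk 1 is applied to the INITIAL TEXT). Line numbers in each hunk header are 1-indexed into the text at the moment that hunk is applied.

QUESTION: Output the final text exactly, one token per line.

Hunk 1: at line 3 remove [ahhef] add [ykz] -> 14 lines: znu hkd hcvuy inwpb ykz vwb evqu upggt ourgh yid wnh hajy ukdjj vay
Hunk 2: at line 4 remove [ykz] add [jvpw,fknkg] -> 15 lines: znu hkd hcvuy inwpb jvpw fknkg vwb evqu upggt ourgh yid wnh hajy ukdjj vay
Hunk 3: at line 7 remove [upggt,ourgh,yid] add [xhl,njabn,jro] -> 15 lines: znu hkd hcvuy inwpb jvpw fknkg vwb evqu xhl njabn jro wnh hajy ukdjj vay

Answer: znu
hkd
hcvuy
inwpb
jvpw
fknkg
vwb
evqu
xhl
njabn
jro
wnh
hajy
ukdjj
vay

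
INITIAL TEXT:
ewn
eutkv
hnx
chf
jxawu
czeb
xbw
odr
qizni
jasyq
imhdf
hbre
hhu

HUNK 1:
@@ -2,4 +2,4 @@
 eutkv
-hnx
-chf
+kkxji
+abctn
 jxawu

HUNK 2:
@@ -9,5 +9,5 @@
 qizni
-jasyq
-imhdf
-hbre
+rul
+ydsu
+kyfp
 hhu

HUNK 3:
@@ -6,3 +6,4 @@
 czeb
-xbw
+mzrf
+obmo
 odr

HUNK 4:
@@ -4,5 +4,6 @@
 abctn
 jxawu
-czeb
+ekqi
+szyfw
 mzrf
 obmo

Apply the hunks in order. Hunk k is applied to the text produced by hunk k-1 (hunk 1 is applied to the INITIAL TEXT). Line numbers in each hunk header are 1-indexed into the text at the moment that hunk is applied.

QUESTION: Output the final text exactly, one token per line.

Hunk 1: at line 2 remove [hnx,chf] add [kkxji,abctn] -> 13 lines: ewn eutkv kkxji abctn jxawu czeb xbw odr qizni jasyq imhdf hbre hhu
Hunk 2: at line 9 remove [jasyq,imhdf,hbre] add [rul,ydsu,kyfp] -> 13 lines: ewn eutkv kkxji abctn jxawu czeb xbw odr qizni rul ydsu kyfp hhu
Hunk 3: at line 6 remove [xbw] add [mzrf,obmo] -> 14 lines: ewn eutkv kkxji abctn jxawu czeb mzrf obmo odr qizni rul ydsu kyfp hhu
Hunk 4: at line 4 remove [czeb] add [ekqi,szyfw] -> 15 lines: ewn eutkv kkxji abctn jxawu ekqi szyfw mzrf obmo odr qizni rul ydsu kyfp hhu

Answer: ewn
eutkv
kkxji
abctn
jxawu
ekqi
szyfw
mzrf
obmo
odr
qizni
rul
ydsu
kyfp
hhu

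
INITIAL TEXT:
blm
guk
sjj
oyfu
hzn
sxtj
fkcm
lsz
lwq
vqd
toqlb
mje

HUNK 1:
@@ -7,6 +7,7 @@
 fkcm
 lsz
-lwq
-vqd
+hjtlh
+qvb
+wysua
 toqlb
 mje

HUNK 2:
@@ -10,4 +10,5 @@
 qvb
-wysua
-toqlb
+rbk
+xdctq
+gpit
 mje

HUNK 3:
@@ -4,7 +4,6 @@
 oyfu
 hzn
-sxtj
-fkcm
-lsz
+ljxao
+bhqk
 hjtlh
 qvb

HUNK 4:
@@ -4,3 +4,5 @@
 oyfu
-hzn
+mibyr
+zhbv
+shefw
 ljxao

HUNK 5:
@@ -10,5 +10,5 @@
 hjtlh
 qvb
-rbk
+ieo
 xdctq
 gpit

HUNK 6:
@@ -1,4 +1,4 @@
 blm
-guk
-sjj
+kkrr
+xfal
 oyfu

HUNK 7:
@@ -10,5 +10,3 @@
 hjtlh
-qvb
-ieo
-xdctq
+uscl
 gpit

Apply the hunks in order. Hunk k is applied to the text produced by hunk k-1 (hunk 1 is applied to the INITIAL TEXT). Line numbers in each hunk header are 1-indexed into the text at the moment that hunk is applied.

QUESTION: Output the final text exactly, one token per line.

Hunk 1: at line 7 remove [lwq,vqd] add [hjtlh,qvb,wysua] -> 13 lines: blm guk sjj oyfu hzn sxtj fkcm lsz hjtlh qvb wysua toqlb mje
Hunk 2: at line 10 remove [wysua,toqlb] add [rbk,xdctq,gpit] -> 14 lines: blm guk sjj oyfu hzn sxtj fkcm lsz hjtlh qvb rbk xdctq gpit mje
Hunk 3: at line 4 remove [sxtj,fkcm,lsz] add [ljxao,bhqk] -> 13 lines: blm guk sjj oyfu hzn ljxao bhqk hjtlh qvb rbk xdctq gpit mje
Hunk 4: at line 4 remove [hzn] add [mibyr,zhbv,shefw] -> 15 lines: blm guk sjj oyfu mibyr zhbv shefw ljxao bhqk hjtlh qvb rbk xdctq gpit mje
Hunk 5: at line 10 remove [rbk] add [ieo] -> 15 lines: blm guk sjj oyfu mibyr zhbv shefw ljxao bhqk hjtlh qvb ieo xdctq gpit mje
Hunk 6: at line 1 remove [guk,sjj] add [kkrr,xfal] -> 15 lines: blm kkrr xfal oyfu mibyr zhbv shefw ljxao bhqk hjtlh qvb ieo xdctq gpit mje
Hunk 7: at line 10 remove [qvb,ieo,xdctq] add [uscl] -> 13 lines: blm kkrr xfal oyfu mibyr zhbv shefw ljxao bhqk hjtlh uscl gpit mje

Answer: blm
kkrr
xfal
oyfu
mibyr
zhbv
shefw
ljxao
bhqk
hjtlh
uscl
gpit
mje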